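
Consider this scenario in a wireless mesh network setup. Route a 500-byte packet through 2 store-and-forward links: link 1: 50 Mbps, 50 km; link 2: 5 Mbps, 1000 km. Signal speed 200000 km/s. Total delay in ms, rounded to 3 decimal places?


Packet = 500 bytes = 4000 bits. Store-and-forward: sum (t_trans + t_prop) per link.
Link 1: t_trans = 4000/(50*10^6) s = 0.0800 ms; t_prop = 50/200000 s = 0.2500 ms; subtotal = 0.3300 ms
Link 2: t_trans = 4000/(5*10^6) s = 0.8000 ms; t_prop = 1000/200000 s = 5.0000 ms; subtotal = 5.8000 ms
End-to-end = 0.3300 + 5.8000 = 6.1300 ms -> 6.130 ms (3 dp)

6.130


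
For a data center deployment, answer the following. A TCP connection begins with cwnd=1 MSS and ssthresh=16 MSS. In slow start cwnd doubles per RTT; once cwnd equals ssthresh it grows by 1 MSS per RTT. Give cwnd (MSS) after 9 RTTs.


RTT 0: cwnd = 1 MSS (initial)
RTT 1: cwnd = 2 MSS (slow start, doubled)
RTT 2: cwnd = 4 MSS (slow start, doubled)
RTT 3: cwnd = 8 MSS (slow start, doubled)
RTT 4: cwnd = 16 MSS (slow start, doubled)
RTT 5: cwnd = 17 MSS (congestion avoidance, +1)
RTT 6: cwnd = 18 MSS (congestion avoidance, +1)
RTT 7: cwnd = 19 MSS (congestion avoidance, +1)
RTT 8: cwnd = 20 MSS (congestion avoidance, +1)
RTT 9: cwnd = 21 MSS (congestion avoidance, +1)

21


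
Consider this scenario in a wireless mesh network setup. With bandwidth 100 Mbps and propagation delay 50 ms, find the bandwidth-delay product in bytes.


Given: bandwidth = 100 Mbps, delay = 50 ms
BDP in bits = 100 * 10^6 * 50 / 1000
BDP in bits = 5000000
BDP in bytes = 5000000 / 8 = 625000

625000


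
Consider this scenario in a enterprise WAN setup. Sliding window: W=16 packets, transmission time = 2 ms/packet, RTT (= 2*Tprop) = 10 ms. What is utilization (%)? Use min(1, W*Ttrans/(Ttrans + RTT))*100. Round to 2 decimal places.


Given: W = 16, Ttrans = 2 ms, RTT = 10 ms (= 2 * Tprop, Tprop = 5 ms)
Cycle time = Ttrans + RTT = 2 + 10 = 12 ms (first packet sent until its ACK returns)
W * Ttrans = 16 * 2 = 32 ms of sending per cycle
W * Ttrans / (Ttrans + RTT) = 32 / 12 = 2.666667
U = min(1, 2.666667) = 1.000000
U% = 100.00%

100.00


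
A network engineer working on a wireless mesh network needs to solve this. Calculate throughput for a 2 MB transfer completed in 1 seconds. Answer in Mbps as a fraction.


Given: file = 2 MB, time = 1 s
File in Mb = 2 * 8 = 16 Mb
Throughput = 16 / 1 Mbps
Throughput = 16 Mbps

16


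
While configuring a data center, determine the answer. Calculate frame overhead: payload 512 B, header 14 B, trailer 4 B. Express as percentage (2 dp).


Given: payload = 512 B, header = 14 B, trailer = 4 B
Overhead bytes = header + trailer = 14 + 4 = 18
Total frame = payload + overhead = 512 + 18 = 530
Overhead % = 18 / 530 * 100 = 3.3962% -> 3.40% (2 dp)

3.40


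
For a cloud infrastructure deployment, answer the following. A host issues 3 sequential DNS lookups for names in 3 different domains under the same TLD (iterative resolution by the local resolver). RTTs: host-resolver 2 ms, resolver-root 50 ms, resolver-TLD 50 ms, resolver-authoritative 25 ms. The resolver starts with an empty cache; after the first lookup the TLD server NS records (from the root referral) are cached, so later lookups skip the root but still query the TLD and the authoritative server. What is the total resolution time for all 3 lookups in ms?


Lookup 1 (cold cache): local + root + TLD + auth = 2 + 50 + 50 + 25 = 127 ms
Lookups 2..3 (TLD NS cached -> skip root; new domain -> still ask TLD and auth): local + TLD + auth = 2 + 50 + 25 = 77 ms each
Remaining 2 lookups: 2 * 77 = 154 ms
Total = 127 + 154 = 281 ms

281


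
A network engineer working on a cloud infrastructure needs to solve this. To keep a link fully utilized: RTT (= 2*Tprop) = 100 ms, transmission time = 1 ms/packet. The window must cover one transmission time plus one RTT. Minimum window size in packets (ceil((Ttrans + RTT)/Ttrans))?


Given: Ttrans = 1 ms, RTT = 100 ms (= 2 * Tprop, Tprop = 50 ms)
Time until first ACK returns = Ttrans + RTT = 1 + 100 = 101 ms
Need W * Ttrans >= Ttrans + RTT  ->  W >= (Ttrans + RTT) / Ttrans
(Ttrans + RTT) / Ttrans = 101 / 1 = 101
W_min = ceil(101) = 101

101


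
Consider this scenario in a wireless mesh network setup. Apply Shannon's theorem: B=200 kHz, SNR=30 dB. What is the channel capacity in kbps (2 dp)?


Given: B = 200 kHz, SNR = 30 dB
SNR linear = 10^(30/10) = 1000
1 + SNR = 1001
log2(1001) = 9.9672262588
C = 200 * 1000 * 9.9672262588 = 1993445.2518 bps
C = 1993.445252 kbps -> 1993.45 kbps (2 dp)

1993.45


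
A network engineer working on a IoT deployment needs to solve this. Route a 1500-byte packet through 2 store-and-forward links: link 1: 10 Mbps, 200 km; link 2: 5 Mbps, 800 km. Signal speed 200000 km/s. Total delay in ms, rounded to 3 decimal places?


Packet = 1500 bytes = 12000 bits. Store-and-forward: sum (t_trans + t_prop) per link.
Link 1: t_trans = 12000/(10*10^6) s = 1.2000 ms; t_prop = 200/200000 s = 1.0000 ms; subtotal = 2.2000 ms
Link 2: t_trans = 12000/(5*10^6) s = 2.4000 ms; t_prop = 800/200000 s = 4.0000 ms; subtotal = 6.4000 ms
End-to-end = 2.2000 + 6.4000 = 8.6000 ms -> 8.600 ms (3 dp)

8.600


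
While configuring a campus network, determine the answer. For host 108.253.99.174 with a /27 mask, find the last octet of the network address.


Given: IP = 108.253.99.174, prefix = /27
Subnet mask = 255.255.255.224
Last octet of IP: 174
Last octet of mask: 224
Network last octet = 174 AND 224 = 160

160


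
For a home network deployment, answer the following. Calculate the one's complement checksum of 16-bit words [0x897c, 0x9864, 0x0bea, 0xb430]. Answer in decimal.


Given words: [0x897c, 0x9864, 0x0bea, 0xb430]
Step 1: Sum all words
Raw sum = 35196 + 39012 + 3050 + 46128 = 123386
Step 2: Fold carry: (57850 + 1) = 57851
One's complement = ~57851 & 0xFFFF = 7684

7684


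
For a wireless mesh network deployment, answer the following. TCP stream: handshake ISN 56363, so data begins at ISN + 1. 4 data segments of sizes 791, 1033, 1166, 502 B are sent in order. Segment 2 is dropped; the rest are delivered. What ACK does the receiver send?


SYN uses sequence number 56363; first data byte = ISN + 1 = 56364.
Segment 1: SEQ = 56364, len = 791 B, covers [56364, 57154]
Segment 2: SEQ = 57155, len = 1033 B, covers [57155, 58187] [LOST]
Segment 3: SEQ = 58188, len = 1166 B, covers [58188, 59353]
Segment 4: SEQ = 59354, len = 502 B, covers [59354, 59855]
In-order data received: bytes [56364, 57154] (segments 1..1).
Segment 2 missing -> gap begins at byte 57155; later segments buffered out of order.
Cumulative ACK = next expected in-order byte = 56364 + 791 = 57155

57155


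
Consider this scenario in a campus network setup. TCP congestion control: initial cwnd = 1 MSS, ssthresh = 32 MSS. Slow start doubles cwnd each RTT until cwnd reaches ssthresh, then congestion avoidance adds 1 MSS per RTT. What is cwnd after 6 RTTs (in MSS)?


RTT 0: cwnd = 1 MSS (initial)
RTT 1: cwnd = 2 MSS (slow start, doubled)
RTT 2: cwnd = 4 MSS (slow start, doubled)
RTT 3: cwnd = 8 MSS (slow start, doubled)
RTT 4: cwnd = 16 MSS (slow start, doubled)
RTT 5: cwnd = 32 MSS (slow start, doubled)
RTT 6: cwnd = 33 MSS (congestion avoidance, +1)

33


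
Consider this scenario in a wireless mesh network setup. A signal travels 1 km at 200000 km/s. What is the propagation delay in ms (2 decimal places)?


Given: distance = 1 km, speed = 200000 km/s
Delay = distance / speed = 1 / 200000 seconds
Delay in ms = 1 * 1000 / 200000
Delay = 0.0050 ms
Rounded to 2 dp = 0.01 ms

0.01


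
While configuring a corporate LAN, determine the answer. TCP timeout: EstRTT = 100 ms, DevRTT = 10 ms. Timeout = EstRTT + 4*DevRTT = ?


Given: EstRTT = 100 ms, DevRTT = 10 ms
Timeout = EstRTT + 4 * DevRTT
4 * DevRTT = 4 * 10 = 40
Timeout = 100 + 40 = 140 ms

140


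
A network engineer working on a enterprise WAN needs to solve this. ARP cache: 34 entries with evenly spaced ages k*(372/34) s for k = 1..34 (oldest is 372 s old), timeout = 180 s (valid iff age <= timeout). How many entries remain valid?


Ages are k * 372/34 s for k = 1..34 (spacing = 10.9412 s).
Entry k is valid iff k * 372/34 <= 180 iff k <= 34 * 180 / 372 = 16.4516
n_valid = floor(16.4516) = 16
(n_stale = 34 - 16 = 18)

16


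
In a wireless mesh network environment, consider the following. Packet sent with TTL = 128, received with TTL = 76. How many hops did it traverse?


Given: initial TTL = 128, received TTL = 76
Hops = initial TTL - received TTL
Hops = 128 - 76 = 52

52


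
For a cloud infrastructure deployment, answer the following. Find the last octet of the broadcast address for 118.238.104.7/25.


Given: IP = 118.238.104.7, prefix = /25
Host bits = 32 - 25 = 7
Network last octet = 7 AND mask = 0
Host part size = 2^7 - 1 = 127
Broadcast last octet = 0 OR 127 = 127

127


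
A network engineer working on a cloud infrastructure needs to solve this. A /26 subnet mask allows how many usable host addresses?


Given: subnet mask /26
Host bits = 32 - 26 = 6
Total addresses = 2^6 = 64
Usable hosts = 64 - 2 (network + broadcast) = 62

62


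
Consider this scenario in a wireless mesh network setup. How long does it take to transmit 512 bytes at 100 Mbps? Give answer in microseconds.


Given: packet = 512 bytes, bandwidth = 100 Mbps
Packet in bits = 512 * 8 = 4096 bits
Bandwidth = 100 * 10^6 = 100000000 bps
Time = 4096 / 100000000 seconds
Time in us = 4096 * 10^6 / 100000000 = 40.96

40.96


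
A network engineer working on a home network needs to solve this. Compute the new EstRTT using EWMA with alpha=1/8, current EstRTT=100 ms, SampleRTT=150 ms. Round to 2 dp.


Given: EstRTT = 100 ms, SampleRTT = 150 ms, alpha = 1/8
New EstRTT = (1 - alpha) * EstRTT + alpha * SampleRTT
(7/8) * 100 = 87.5
(1/8) * 150 = 18.75
New EstRTT = 87.5 + 18.75 = 106.25 ms -> 106.25 ms (2 dp)

106.25


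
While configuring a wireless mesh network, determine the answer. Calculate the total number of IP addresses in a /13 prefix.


Given: CIDR prefix /13
Host bits = 32 - 13 = 19
Total addresses = 2^19 = 524288

524288


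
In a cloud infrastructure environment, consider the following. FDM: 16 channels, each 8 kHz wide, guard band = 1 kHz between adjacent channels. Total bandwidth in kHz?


Given: 16 channels, 8 kHz each, guard = 1 kHz
Channel bandwidth = 16 * 8 = 128 kHz
Guard bands = 15 gaps * 1 kHz = 15 kHz
Total = 128 + 15 = 143 kHz

143


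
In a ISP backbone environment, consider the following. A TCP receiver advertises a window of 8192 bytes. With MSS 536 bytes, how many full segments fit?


Given: RWND = 8192 bytes, MSS = 536 bytes
Full segments = floor(RWND / MSS)
Full segments = floor(8192 / 536)
Full segments = floor(15.2836) = 15

15


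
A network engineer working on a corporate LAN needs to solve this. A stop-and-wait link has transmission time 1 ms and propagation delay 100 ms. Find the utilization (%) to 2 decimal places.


Given: Ttrans = 1 ms, Tprop = 100 ms
RTT = 2 * Tprop = 2 * 100 = 200 ms
U = Ttrans / (Ttrans + RTT)
U = 1 / (1 + 200)
U = 1 / 201 = 0.004975
U% = 0.50%

0.50


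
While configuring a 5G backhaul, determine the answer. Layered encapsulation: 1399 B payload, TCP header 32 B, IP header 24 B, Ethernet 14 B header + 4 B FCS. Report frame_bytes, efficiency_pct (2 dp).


TCP segment = 1399 + 32 = 1431 B
IP packet = 1431 + 24 = 1455 B
Ethernet frame = 1455 + 14 + 4 = 1473 B
Efficiency = app / frame = 1399 / 1473 = 0.949762 = 94.9762% -> 94.98% (2 dp)

1473, 94.98


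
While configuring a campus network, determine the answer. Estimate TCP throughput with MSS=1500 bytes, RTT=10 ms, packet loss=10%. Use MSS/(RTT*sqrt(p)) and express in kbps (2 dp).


Given: MSS = 1500 bytes, RTT = 10 ms, loss = 10%
RTT in seconds = 10 / 1000 = 0.01
Loss rate = 10% = 0.1
sqrt(loss) = sqrt(0.1) = 0.316227766017
Throughput (bytes/s) = 1500 / (0.01 * 0.316227766017) = 474341.6490
Throughput (kbps) = 474341.6490 * 8 / 1000 = 3794.733192 -> 3794.73 kbps (2 dp)

3794.73


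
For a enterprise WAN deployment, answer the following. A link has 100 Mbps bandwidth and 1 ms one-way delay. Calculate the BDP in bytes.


Given: bandwidth = 100 Mbps, delay = 1 ms
BDP in bits = 100 * 10^6 * 1 / 1000
BDP in bits = 100000
BDP in bytes = 100000 / 8 = 12500

12500


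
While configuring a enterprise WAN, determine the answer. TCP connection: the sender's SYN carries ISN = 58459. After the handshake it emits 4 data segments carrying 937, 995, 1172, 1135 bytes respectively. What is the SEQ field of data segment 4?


The SYN occupies sequence number ISN = 58459, so the first data byte is ISN + 1 = 58460.
SEQ of data segment i = (ISN + 1) + sum of payload sizes of segments 1..i-1.
Segment 1: SEQ = 58460, payload = 937 bytes
Segment 2: SEQ = 59397, payload = 995 bytes
Segment 3: SEQ = 60392, payload = 1172 bytes
Segment 4: SEQ = 61564, payload = 1135 bytes
SEQ of segment 4 = 58460 + 937 + 995 + 1172 = 61564

61564


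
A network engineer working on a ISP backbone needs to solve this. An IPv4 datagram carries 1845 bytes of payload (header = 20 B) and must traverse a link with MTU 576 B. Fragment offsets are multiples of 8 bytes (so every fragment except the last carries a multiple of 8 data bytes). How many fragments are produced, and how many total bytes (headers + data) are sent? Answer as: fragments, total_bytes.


Max data per non-final fragment = floor((MTU - header)/8)*8 = floor((576 - 20)/8)*8 = floor(556/8)*8 = 552 B
Final fragment needs no 8-byte alignment: it can carry up to MTU - header = 556 B
Non-final fragments needed = ceil((payload - 556) / 552) = ceil(1289/552) = ceil(2.3351) = 3
Number of fragments = 3 + 1 = 4
Fragment sizes (data): 3 * 552 B + 189 B (last, 189 <= 556 OK)
Total bytes sent = payload + n_frags * header = 1845 + 4*20 = 1845 + 80 = 1925 B

4, 1925


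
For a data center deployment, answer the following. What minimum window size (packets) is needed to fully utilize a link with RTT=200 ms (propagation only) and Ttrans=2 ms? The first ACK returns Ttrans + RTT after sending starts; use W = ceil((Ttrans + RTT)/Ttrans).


Given: Ttrans = 2 ms, RTT = 200 ms (= 2 * Tprop, Tprop = 100 ms)
Time until first ACK returns = Ttrans + RTT = 2 + 200 = 202 ms
Need W * Ttrans >= Ttrans + RTT  ->  W >= (Ttrans + RTT) / Ttrans
(Ttrans + RTT) / Ttrans = 202 / 2 = 101
W_min = ceil(101) = 101

101


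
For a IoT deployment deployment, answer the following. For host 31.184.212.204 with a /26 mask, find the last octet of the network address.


Given: IP = 31.184.212.204, prefix = /26
Subnet mask = 255.255.255.192
Last octet of IP: 204
Last octet of mask: 192
Network last octet = 204 AND 192 = 192

192


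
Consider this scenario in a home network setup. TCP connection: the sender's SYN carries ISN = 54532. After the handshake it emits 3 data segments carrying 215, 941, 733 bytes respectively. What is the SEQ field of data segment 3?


The SYN occupies sequence number ISN = 54532, so the first data byte is ISN + 1 = 54533.
SEQ of data segment i = (ISN + 1) + sum of payload sizes of segments 1..i-1.
Segment 1: SEQ = 54533, payload = 215 bytes
Segment 2: SEQ = 54748, payload = 941 bytes
Segment 3: SEQ = 55689, payload = 733 bytes
SEQ of segment 3 = 54533 + 215 + 941 = 55689

55689


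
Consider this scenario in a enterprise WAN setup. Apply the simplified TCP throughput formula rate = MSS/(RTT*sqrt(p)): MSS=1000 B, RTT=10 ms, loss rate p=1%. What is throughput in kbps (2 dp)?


Given: MSS = 1000 bytes, RTT = 10 ms, loss = 1%
RTT in seconds = 10 / 1000 = 0.01
Loss rate = 1% = 0.01
sqrt(loss) = sqrt(0.01) = 0.1
Throughput (bytes/s) = 1000 / (0.01 * 0.1) = 1000000.0000
Throughput (kbps) = 1000000.0000 * 8 / 1000 = 8000.000000 -> 8000.00 kbps (2 dp)

8000.00


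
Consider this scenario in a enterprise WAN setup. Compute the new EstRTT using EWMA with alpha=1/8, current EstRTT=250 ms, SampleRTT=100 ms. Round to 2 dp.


Given: EstRTT = 250 ms, SampleRTT = 100 ms, alpha = 1/8
New EstRTT = (1 - alpha) * EstRTT + alpha * SampleRTT
(7/8) * 250 = 218.75
(1/8) * 100 = 12.5
New EstRTT = 218.75 + 12.5 = 231.25 ms -> 231.25 ms (2 dp)

231.25


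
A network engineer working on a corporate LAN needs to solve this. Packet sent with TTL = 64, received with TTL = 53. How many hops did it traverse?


Given: initial TTL = 64, received TTL = 53
Hops = initial TTL - received TTL
Hops = 64 - 53 = 11

11


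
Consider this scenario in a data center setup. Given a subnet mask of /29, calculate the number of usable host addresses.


Given: subnet mask /29
Host bits = 32 - 29 = 3
Total addresses = 2^3 = 8
Usable hosts = 8 - 2 (network + broadcast) = 6

6


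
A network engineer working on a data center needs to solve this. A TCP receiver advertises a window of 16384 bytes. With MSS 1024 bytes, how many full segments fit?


Given: RWND = 16384 bytes, MSS = 1024 bytes
Full segments = floor(RWND / MSS)
Full segments = floor(16384 / 1024)
Full segments = floor(16.0) = 16

16


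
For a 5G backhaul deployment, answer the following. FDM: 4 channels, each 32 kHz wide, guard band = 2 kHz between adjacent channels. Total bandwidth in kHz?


Given: 4 channels, 32 kHz each, guard = 2 kHz
Channel bandwidth = 4 * 32 = 128 kHz
Guard bands = 3 gaps * 2 kHz = 6 kHz
Total = 128 + 6 = 134 kHz

134


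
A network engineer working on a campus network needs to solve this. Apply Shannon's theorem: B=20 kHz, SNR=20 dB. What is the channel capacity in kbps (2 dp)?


Given: B = 20 kHz, SNR = 20 dB
SNR linear = 10^(20/10) = 100
1 + SNR = 101
log2(101) = 6.6582114828
C = 20 * 1000 * 6.6582114828 = 133164.2297 bps
C = 133.164230 kbps -> 133.16 kbps (2 dp)

133.16


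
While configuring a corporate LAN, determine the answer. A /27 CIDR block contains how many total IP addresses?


Given: CIDR prefix /27
Host bits = 32 - 27 = 5
Total addresses = 2^5 = 32

32


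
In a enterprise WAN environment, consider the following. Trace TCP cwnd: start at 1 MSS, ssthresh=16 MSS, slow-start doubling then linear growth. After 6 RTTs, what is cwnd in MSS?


RTT 0: cwnd = 1 MSS (initial)
RTT 1: cwnd = 2 MSS (slow start, doubled)
RTT 2: cwnd = 4 MSS (slow start, doubled)
RTT 3: cwnd = 8 MSS (slow start, doubled)
RTT 4: cwnd = 16 MSS (slow start, doubled)
RTT 5: cwnd = 17 MSS (congestion avoidance, +1)
RTT 6: cwnd = 18 MSS (congestion avoidance, +1)

18


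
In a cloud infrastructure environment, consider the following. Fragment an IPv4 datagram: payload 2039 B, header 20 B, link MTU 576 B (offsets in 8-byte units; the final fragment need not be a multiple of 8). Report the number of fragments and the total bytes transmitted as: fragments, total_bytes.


Max data per non-final fragment = floor((MTU - header)/8)*8 = floor((576 - 20)/8)*8 = floor(556/8)*8 = 552 B
Final fragment needs no 8-byte alignment: it can carry up to MTU - header = 556 B
Non-final fragments needed = ceil((payload - 556) / 552) = ceil(1483/552) = ceil(2.6866) = 3
Number of fragments = 3 + 1 = 4
Fragment sizes (data): 3 * 552 B + 383 B (last, 383 <= 556 OK)
Total bytes sent = payload + n_frags * header = 2039 + 4*20 = 2039 + 80 = 2119 B

4, 2119


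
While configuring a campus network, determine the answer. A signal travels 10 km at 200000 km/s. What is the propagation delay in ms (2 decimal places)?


Given: distance = 10 km, speed = 200000 km/s
Delay = distance / speed = 10 / 200000 seconds
Delay in ms = 10 * 1000 / 200000
Delay = 0.0500 ms
Rounded to 2 dp = 0.05 ms

0.05


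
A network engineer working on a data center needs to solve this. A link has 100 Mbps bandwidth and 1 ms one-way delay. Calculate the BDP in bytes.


Given: bandwidth = 100 Mbps, delay = 1 ms
BDP in bits = 100 * 10^6 * 1 / 1000
BDP in bits = 100000
BDP in bytes = 100000 / 8 = 12500

12500


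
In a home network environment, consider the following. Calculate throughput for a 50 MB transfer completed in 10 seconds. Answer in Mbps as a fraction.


Given: file = 50 MB, time = 10 s
File in Mb = 50 * 8 = 400 Mb
Throughput = 400 / 10 Mbps
Throughput = 40 Mbps

40


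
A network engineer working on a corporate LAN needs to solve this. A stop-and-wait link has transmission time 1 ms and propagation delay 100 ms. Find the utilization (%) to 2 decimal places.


Given: Ttrans = 1 ms, Tprop = 100 ms
RTT = 2 * Tprop = 2 * 100 = 200 ms
U = Ttrans / (Ttrans + RTT)
U = 1 / (1 + 200)
U = 1 / 201 = 0.004975
U% = 0.50%

0.50


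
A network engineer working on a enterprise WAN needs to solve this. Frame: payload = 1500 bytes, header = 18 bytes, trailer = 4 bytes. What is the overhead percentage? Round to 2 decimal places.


Given: payload = 1500 B, header = 18 B, trailer = 4 B
Overhead bytes = header + trailer = 18 + 4 = 22
Total frame = payload + overhead = 1500 + 22 = 1522
Overhead % = 22 / 1522 * 100 = 1.4455% -> 1.45% (2 dp)

1.45


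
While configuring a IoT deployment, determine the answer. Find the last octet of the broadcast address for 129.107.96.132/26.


Given: IP = 129.107.96.132, prefix = /26
Host bits = 32 - 26 = 6
Network last octet = 132 AND mask = 128
Host part size = 2^6 - 1 = 63
Broadcast last octet = 128 OR 63 = 191

191


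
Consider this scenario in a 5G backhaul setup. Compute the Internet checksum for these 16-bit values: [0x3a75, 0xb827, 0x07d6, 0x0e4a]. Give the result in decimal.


Given words: [0x3a75, 0xb827, 0x07d6, 0x0e4a]
Step 1: Sum all words
Raw sum = 14965 + 47143 + 2006 + 3658 = 67772
Step 2: Fold carry: (2236 + 1) = 2237
One's complement = ~2237 & 0xFFFF = 63298

63298


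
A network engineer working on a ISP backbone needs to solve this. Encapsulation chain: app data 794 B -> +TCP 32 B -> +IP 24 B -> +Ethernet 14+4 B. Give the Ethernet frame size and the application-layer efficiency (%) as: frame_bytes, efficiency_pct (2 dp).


TCP segment = 794 + 32 = 826 B
IP packet = 826 + 24 = 850 B
Ethernet frame = 850 + 14 + 4 = 868 B
Efficiency = app / frame = 794 / 868 = 0.914747 = 91.4747% -> 91.47% (2 dp)

868, 91.47


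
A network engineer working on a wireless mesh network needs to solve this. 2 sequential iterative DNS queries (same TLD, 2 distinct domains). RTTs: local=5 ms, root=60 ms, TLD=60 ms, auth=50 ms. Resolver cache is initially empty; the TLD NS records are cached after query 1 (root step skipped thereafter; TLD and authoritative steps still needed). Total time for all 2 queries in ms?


Lookup 1 (cold cache): local + root + TLD + auth = 5 + 60 + 60 + 50 = 175 ms
Lookups 2..2 (TLD NS cached -> skip root; new domain -> still ask TLD and auth): local + TLD + auth = 5 + 60 + 50 = 115 ms each
Remaining 1 lookups: 1 * 115 = 115 ms
Total = 175 + 115 = 290 ms

290


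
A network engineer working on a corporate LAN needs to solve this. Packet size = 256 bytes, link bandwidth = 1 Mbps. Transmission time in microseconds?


Given: packet = 256 bytes, bandwidth = 1 Mbps
Packet in bits = 256 * 8 = 2048 bits
Bandwidth = 1 * 10^6 = 1000000 bps
Time = 2048 / 1000000 seconds
Time in us = 2048 * 10^6 / 1000000 = 2048

2048


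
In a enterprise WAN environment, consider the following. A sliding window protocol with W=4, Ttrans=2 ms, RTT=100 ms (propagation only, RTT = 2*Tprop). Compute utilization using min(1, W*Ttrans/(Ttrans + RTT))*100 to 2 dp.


Given: W = 4, Ttrans = 2 ms, RTT = 100 ms (= 2 * Tprop, Tprop = 50 ms)
Cycle time = Ttrans + RTT = 2 + 100 = 102 ms (first packet sent until its ACK returns)
W * Ttrans = 4 * 2 = 8 ms of sending per cycle
W * Ttrans / (Ttrans + RTT) = 8 / 102 = 0.078431
U = min(1, 0.078431) = 0.078431
U% = 7.84%

7.84


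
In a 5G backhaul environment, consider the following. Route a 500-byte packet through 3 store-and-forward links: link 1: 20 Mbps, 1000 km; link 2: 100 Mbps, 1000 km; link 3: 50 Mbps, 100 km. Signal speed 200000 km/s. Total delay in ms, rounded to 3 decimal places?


Packet = 500 bytes = 4000 bits. Store-and-forward: sum (t_trans + t_prop) per link.
Link 1: t_trans = 4000/(20*10^6) s = 0.2000 ms; t_prop = 1000/200000 s = 5.0000 ms; subtotal = 5.2000 ms
Link 2: t_trans = 4000/(100*10^6) s = 0.0400 ms; t_prop = 1000/200000 s = 5.0000 ms; subtotal = 5.0400 ms
Link 3: t_trans = 4000/(50*10^6) s = 0.0800 ms; t_prop = 100/200000 s = 0.5000 ms; subtotal = 0.5800 ms
End-to-end = 5.2000 + 5.0400 + 0.5800 = 10.8200 ms -> 10.820 ms (3 dp)

10.820


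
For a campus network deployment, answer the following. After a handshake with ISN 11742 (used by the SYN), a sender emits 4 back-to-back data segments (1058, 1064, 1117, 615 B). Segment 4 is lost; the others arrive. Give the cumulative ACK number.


SYN uses sequence number 11742; first data byte = ISN + 1 = 11743.
Segment 1: SEQ = 11743, len = 1058 B, covers [11743, 12800]
Segment 2: SEQ = 12801, len = 1064 B, covers [12801, 13864]
Segment 3: SEQ = 13865, len = 1117 B, covers [13865, 14981]
Segment 4: SEQ = 14982, len = 615 B, covers [14982, 15596] [LOST]
In-order data received: bytes [11743, 14981] (segments 1..3).
Segment 4 missing -> gap begins at byte 14982.
Cumulative ACK = next expected in-order byte = 11743 + 1058 + 1064 + 1117 = 14982

14982


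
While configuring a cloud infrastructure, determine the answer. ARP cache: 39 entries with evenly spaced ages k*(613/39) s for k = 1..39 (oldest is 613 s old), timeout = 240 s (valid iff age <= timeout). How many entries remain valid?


Ages are k * 613/39 s for k = 1..39 (spacing = 15.7179 s).
Entry k is valid iff k * 613/39 <= 240 iff k <= 39 * 240 / 613 = 15.2692
n_valid = floor(15.2692) = 15
(n_stale = 39 - 15 = 24)

15


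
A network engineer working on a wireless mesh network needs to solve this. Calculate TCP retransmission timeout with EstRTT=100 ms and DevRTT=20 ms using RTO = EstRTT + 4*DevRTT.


Given: EstRTT = 100 ms, DevRTT = 20 ms
Timeout = EstRTT + 4 * DevRTT
4 * DevRTT = 4 * 20 = 80
Timeout = 100 + 80 = 180 ms

180


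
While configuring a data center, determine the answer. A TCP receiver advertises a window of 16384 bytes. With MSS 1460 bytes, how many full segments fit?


Given: RWND = 16384 bytes, MSS = 1460 bytes
Full segments = floor(RWND / MSS)
Full segments = floor(16384 / 1460)
Full segments = floor(11.2219) = 11

11


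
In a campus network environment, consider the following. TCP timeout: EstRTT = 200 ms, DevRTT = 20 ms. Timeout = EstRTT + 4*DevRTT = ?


Given: EstRTT = 200 ms, DevRTT = 20 ms
Timeout = EstRTT + 4 * DevRTT
4 * DevRTT = 4 * 20 = 80
Timeout = 200 + 80 = 280 ms

280


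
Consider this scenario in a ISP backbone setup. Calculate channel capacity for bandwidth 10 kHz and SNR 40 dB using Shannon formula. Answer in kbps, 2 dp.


Given: B = 10 kHz, SNR = 40 dB
SNR linear = 10^(40/10) = 10000
1 + SNR = 10001
log2(10001) = 13.2878566418
C = 10 * 1000 * 13.2878566418 = 132878.5664 bps
C = 132.878566 kbps -> 132.88 kbps (2 dp)

132.88


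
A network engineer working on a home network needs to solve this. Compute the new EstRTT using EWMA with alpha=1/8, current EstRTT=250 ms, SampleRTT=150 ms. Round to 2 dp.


Given: EstRTT = 250 ms, SampleRTT = 150 ms, alpha = 1/8
New EstRTT = (1 - alpha) * EstRTT + alpha * SampleRTT
(7/8) * 250 = 218.75
(1/8) * 150 = 18.75
New EstRTT = 218.75 + 18.75 = 237.5 ms -> 237.50 ms (2 dp)

237.50


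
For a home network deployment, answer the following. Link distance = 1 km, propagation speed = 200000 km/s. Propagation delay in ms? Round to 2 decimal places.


Given: distance = 1 km, speed = 200000 km/s
Delay = distance / speed = 1 / 200000 seconds
Delay in ms = 1 * 1000 / 200000
Delay = 0.0050 ms
Rounded to 2 dp = 0.01 ms

0.01


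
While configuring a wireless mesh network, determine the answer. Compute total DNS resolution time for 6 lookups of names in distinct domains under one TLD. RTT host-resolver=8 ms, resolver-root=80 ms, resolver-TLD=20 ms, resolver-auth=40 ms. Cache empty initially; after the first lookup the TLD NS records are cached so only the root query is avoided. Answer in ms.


Lookup 1 (cold cache): local + root + TLD + auth = 8 + 80 + 20 + 40 = 148 ms
Lookups 2..6 (TLD NS cached -> skip root; new domain -> still ask TLD and auth): local + TLD + auth = 8 + 20 + 40 = 68 ms each
Remaining 5 lookups: 5 * 68 = 340 ms
Total = 148 + 340 = 488 ms

488


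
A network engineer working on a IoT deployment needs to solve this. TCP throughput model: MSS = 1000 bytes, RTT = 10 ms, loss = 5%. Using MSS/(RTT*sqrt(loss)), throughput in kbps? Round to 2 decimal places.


Given: MSS = 1000 bytes, RTT = 10 ms, loss = 5%
RTT in seconds = 10 / 1000 = 0.01
Loss rate = 5% = 0.05
sqrt(loss) = sqrt(0.05) = 0.223606797750
Throughput (bytes/s) = 1000 / (0.01 * 0.223606797750) = 447213.5955
Throughput (kbps) = 447213.5955 * 8 / 1000 = 3577.708764 -> 3577.71 kbps (2 dp)

3577.71


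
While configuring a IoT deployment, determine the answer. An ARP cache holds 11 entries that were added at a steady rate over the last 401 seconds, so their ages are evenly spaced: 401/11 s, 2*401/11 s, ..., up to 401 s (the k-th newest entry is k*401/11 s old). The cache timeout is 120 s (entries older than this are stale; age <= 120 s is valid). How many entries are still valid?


Ages are k * 401/11 s for k = 1..11 (spacing = 36.4545 s).
Entry k is valid iff k * 401/11 <= 120 iff k <= 11 * 120 / 401 = 3.2918
n_valid = floor(3.2918) = 3
(n_stale = 11 - 3 = 8)

3


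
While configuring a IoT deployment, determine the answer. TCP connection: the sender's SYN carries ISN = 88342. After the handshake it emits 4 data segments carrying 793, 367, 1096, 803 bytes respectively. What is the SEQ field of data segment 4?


The SYN occupies sequence number ISN = 88342, so the first data byte is ISN + 1 = 88343.
SEQ of data segment i = (ISN + 1) + sum of payload sizes of segments 1..i-1.
Segment 1: SEQ = 88343, payload = 793 bytes
Segment 2: SEQ = 89136, payload = 367 bytes
Segment 3: SEQ = 89503, payload = 1096 bytes
Segment 4: SEQ = 90599, payload = 803 bytes
SEQ of segment 4 = 88343 + 793 + 367 + 1096 = 90599

90599


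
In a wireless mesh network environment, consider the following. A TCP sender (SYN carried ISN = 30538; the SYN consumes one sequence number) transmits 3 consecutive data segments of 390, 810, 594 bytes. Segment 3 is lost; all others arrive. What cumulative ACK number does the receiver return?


SYN uses sequence number 30538; first data byte = ISN + 1 = 30539.
Segment 1: SEQ = 30539, len = 390 B, covers [30539, 30928]
Segment 2: SEQ = 30929, len = 810 B, covers [30929, 31738]
Segment 3: SEQ = 31739, len = 594 B, covers [31739, 32332] [LOST]
In-order data received: bytes [30539, 31738] (segments 1..2).
Segment 3 missing -> gap begins at byte 31739.
Cumulative ACK = next expected in-order byte = 30539 + 390 + 810 = 31739

31739


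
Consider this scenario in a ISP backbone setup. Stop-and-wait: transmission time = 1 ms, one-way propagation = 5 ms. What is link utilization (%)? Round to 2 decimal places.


Given: Ttrans = 1 ms, Tprop = 5 ms
RTT = 2 * Tprop = 2 * 5 = 10 ms
U = Ttrans / (Ttrans + RTT)
U = 1 / (1 + 10)
U = 1 / 11 = 0.090909
U% = 9.09%

9.09


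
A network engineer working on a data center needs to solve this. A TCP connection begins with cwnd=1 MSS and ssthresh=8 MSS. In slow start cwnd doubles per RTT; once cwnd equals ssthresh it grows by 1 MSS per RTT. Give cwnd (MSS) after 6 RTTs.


RTT 0: cwnd = 1 MSS (initial)
RTT 1: cwnd = 2 MSS (slow start, doubled)
RTT 2: cwnd = 4 MSS (slow start, doubled)
RTT 3: cwnd = 8 MSS (slow start, doubled)
RTT 4: cwnd = 9 MSS (congestion avoidance, +1)
RTT 5: cwnd = 10 MSS (congestion avoidance, +1)
RTT 6: cwnd = 11 MSS (congestion avoidance, +1)

11


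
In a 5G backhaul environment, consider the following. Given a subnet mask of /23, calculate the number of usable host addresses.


Given: subnet mask /23
Host bits = 32 - 23 = 9
Total addresses = 2^9 = 512
Usable hosts = 512 - 2 (network + broadcast) = 510

510


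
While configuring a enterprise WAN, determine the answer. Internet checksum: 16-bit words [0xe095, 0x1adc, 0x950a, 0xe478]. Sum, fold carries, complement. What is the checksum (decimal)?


Given words: [0xe095, 0x1adc, 0x950a, 0xe478]
Step 1: Sum all words
Raw sum = 57493 + 6876 + 38154 + 58488 = 161011
Step 2: Fold carry: (29939 + 2) = 29941
One's complement = ~29941 & 0xFFFF = 35594

35594


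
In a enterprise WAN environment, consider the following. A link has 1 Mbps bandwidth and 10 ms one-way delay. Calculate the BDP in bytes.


Given: bandwidth = 1 Mbps, delay = 10 ms
BDP in bits = 1 * 10^6 * 10 / 1000
BDP in bits = 10000
BDP in bytes = 10000 / 8 = 1250

1250


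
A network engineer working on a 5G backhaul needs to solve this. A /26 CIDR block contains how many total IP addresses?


Given: CIDR prefix /26
Host bits = 32 - 26 = 6
Total addresses = 2^6 = 64

64


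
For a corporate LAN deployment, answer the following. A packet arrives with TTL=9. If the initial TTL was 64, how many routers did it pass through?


Given: initial TTL = 64, received TTL = 9
Hops = initial TTL - received TTL
Hops = 64 - 9 = 55

55


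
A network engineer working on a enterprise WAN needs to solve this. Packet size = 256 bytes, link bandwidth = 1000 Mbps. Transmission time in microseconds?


Given: packet = 256 bytes, bandwidth = 1000 Mbps
Packet in bits = 256 * 8 = 2048 bits
Bandwidth = 1000 * 10^6 = 1000000000 bps
Time = 2048 / 1000000000 seconds
Time in us = 2048 * 10^6 / 1000000000 = 2.048

2.048


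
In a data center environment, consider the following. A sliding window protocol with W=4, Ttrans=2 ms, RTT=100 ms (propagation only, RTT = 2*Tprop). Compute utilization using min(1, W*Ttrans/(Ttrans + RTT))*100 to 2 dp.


Given: W = 4, Ttrans = 2 ms, RTT = 100 ms (= 2 * Tprop, Tprop = 50 ms)
Cycle time = Ttrans + RTT = 2 + 100 = 102 ms (first packet sent until its ACK returns)
W * Ttrans = 4 * 2 = 8 ms of sending per cycle
W * Ttrans / (Ttrans + RTT) = 8 / 102 = 0.078431
U = min(1, 0.078431) = 0.078431
U% = 7.84%

7.84


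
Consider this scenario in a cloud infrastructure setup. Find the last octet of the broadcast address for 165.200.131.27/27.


Given: IP = 165.200.131.27, prefix = /27
Host bits = 32 - 27 = 5
Network last octet = 27 AND mask = 0
Host part size = 2^5 - 1 = 31
Broadcast last octet = 0 OR 31 = 31

31


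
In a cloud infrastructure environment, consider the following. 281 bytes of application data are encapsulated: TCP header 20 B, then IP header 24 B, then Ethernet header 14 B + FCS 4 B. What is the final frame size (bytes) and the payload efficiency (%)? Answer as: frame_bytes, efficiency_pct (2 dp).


TCP segment = 281 + 20 = 301 B
IP packet = 301 + 24 = 325 B
Ethernet frame = 325 + 14 + 4 = 343 B
Efficiency = app / frame = 281 / 343 = 0.819242 = 81.9242% -> 81.92% (2 dp)

343, 81.92


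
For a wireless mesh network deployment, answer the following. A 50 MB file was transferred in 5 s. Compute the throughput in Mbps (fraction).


Given: file = 50 MB, time = 5 s
File in Mb = 50 * 8 = 400 Mb
Throughput = 400 / 5 Mbps
Throughput = 80 Mbps

80


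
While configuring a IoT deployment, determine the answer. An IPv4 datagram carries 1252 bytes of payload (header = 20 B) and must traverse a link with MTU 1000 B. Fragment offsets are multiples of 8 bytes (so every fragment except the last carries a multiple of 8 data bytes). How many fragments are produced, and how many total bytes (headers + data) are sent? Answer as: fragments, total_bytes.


Max data per non-final fragment = floor((MTU - header)/8)*8 = floor((1000 - 20)/8)*8 = floor(980/8)*8 = 976 B
Final fragment needs no 8-byte alignment: it can carry up to MTU - header = 980 B
Non-final fragments needed = ceil((payload - 980) / 976) = ceil(272/976) = ceil(0.2787) = 1
Number of fragments = 1 + 1 = 2
Fragment sizes (data): 1 * 976 B + 276 B (last, 276 <= 980 OK)
Total bytes sent = payload + n_frags * header = 1252 + 2*20 = 1252 + 40 = 1292 B

2, 1292


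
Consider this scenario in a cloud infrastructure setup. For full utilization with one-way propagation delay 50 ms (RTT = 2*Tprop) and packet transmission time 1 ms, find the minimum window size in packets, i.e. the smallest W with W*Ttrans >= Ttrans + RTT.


Given: Ttrans = 1 ms, RTT = 100 ms (= 2 * Tprop, Tprop = 50 ms)
Time until first ACK returns = Ttrans + RTT = 1 + 100 = 101 ms
Need W * Ttrans >= Ttrans + RTT  ->  W >= (Ttrans + RTT) / Ttrans
(Ttrans + RTT) / Ttrans = 101 / 1 = 101
W_min = ceil(101) = 101

101


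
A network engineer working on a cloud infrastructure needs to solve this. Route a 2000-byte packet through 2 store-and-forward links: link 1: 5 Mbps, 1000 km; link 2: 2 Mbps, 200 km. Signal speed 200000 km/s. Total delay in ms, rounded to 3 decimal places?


Packet = 2000 bytes = 16000 bits. Store-and-forward: sum (t_trans + t_prop) per link.
Link 1: t_trans = 16000/(5*10^6) s = 3.2000 ms; t_prop = 1000/200000 s = 5.0000 ms; subtotal = 8.2000 ms
Link 2: t_trans = 16000/(2*10^6) s = 8.0000 ms; t_prop = 200/200000 s = 1.0000 ms; subtotal = 9.0000 ms
End-to-end = 8.2000 + 9.0000 = 17.2000 ms -> 17.200 ms (3 dp)

17.200


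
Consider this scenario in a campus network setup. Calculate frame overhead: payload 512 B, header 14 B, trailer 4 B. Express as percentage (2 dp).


Given: payload = 512 B, header = 14 B, trailer = 4 B
Overhead bytes = header + trailer = 14 + 4 = 18
Total frame = payload + overhead = 512 + 18 = 530
Overhead % = 18 / 530 * 100 = 3.3962% -> 3.40% (2 dp)

3.40


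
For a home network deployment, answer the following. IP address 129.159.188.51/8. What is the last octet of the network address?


Given: IP = 129.159.188.51, prefix = /8
Subnet mask = 255.0.0.0
Last octet of IP: 51
Last octet of mask: 0
Network last octet = 51 AND 0 = 0

0


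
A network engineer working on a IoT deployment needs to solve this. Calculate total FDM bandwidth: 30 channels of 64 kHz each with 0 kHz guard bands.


Given: 30 channels, 64 kHz each, guard = 0 kHz
Channel bandwidth = 30 * 64 = 1920 kHz
Guard bands = 29 gaps * 0 kHz = 0 kHz
Total = 1920 + 0 = 1920 kHz

1920


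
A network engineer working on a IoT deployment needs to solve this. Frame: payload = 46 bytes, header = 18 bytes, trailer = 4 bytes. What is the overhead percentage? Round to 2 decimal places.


Given: payload = 46 B, header = 18 B, trailer = 4 B
Overhead bytes = header + trailer = 18 + 4 = 22
Total frame = payload + overhead = 46 + 22 = 68
Overhead % = 22 / 68 * 100 = 32.3529% -> 32.35% (2 dp)

32.35


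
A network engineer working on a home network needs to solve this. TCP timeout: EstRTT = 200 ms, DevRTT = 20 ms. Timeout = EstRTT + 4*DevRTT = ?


Given: EstRTT = 200 ms, DevRTT = 20 ms
Timeout = EstRTT + 4 * DevRTT
4 * DevRTT = 4 * 20 = 80
Timeout = 200 + 80 = 280 ms

280


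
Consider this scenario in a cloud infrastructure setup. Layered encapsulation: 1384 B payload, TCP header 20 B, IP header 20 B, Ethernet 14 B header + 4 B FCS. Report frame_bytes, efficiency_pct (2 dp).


TCP segment = 1384 + 20 = 1404 B
IP packet = 1404 + 20 = 1424 B
Ethernet frame = 1424 + 14 + 4 = 1442 B
Efficiency = app / frame = 1384 / 1442 = 0.959778 = 95.9778% -> 95.98% (2 dp)

1442, 95.98


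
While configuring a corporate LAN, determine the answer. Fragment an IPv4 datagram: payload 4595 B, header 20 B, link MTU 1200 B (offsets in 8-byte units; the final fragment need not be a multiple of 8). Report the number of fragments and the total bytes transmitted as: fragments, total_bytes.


Max data per non-final fragment = floor((MTU - header)/8)*8 = floor((1200 - 20)/8)*8 = floor(1180/8)*8 = 1176 B
Final fragment needs no 8-byte alignment: it can carry up to MTU - header = 1180 B
Non-final fragments needed = ceil((payload - 1180) / 1176) = ceil(3415/1176) = ceil(2.9039) = 3
Number of fragments = 3 + 1 = 4
Fragment sizes (data): 3 * 1176 B + 1067 B (last, 1067 <= 1180 OK)
Total bytes sent = payload + n_frags * header = 4595 + 4*20 = 4595 + 80 = 4675 B

4, 4675


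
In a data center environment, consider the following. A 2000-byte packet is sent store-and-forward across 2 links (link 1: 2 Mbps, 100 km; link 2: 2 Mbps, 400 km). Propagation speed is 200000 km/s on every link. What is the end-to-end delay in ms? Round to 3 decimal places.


Packet = 2000 bytes = 16000 bits. Store-and-forward: sum (t_trans + t_prop) per link.
Link 1: t_trans = 16000/(2*10^6) s = 8.0000 ms; t_prop = 100/200000 s = 0.5000 ms; subtotal = 8.5000 ms
Link 2: t_trans = 16000/(2*10^6) s = 8.0000 ms; t_prop = 400/200000 s = 2.0000 ms; subtotal = 10.0000 ms
End-to-end = 8.5000 + 10.0000 = 18.5000 ms -> 18.500 ms (3 dp)

18.500
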